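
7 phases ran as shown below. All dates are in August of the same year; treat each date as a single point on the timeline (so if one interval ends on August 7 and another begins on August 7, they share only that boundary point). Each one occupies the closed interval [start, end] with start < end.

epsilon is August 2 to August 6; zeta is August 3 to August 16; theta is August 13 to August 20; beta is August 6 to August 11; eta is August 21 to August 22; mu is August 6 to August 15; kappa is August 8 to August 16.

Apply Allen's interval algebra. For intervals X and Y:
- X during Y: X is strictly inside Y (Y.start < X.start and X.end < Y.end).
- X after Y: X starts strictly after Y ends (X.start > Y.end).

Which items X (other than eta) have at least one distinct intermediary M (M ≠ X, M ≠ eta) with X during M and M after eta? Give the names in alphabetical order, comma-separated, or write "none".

Target eta = [August 21, August 22].
Intermediaries M with M after eta: none.
Union: none.

none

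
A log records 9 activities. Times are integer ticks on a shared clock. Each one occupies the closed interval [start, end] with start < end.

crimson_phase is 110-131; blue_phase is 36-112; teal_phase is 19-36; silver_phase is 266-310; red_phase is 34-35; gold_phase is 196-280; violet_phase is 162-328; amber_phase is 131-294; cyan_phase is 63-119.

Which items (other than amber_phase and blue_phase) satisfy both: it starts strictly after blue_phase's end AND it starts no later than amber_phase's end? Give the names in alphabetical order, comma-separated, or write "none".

Conditions: its start is strictly after blue_phase's end (X.start > 112) AND its start is no later than amber_phase's end (X.start <= 294).
crimson_phase: start 110 > 112? ✗; start 110 <= 294? ✓ → no.
cyan_phase: start 63 > 112? ✗; start 63 <= 294? ✓ → no.
gold_phase: start 196 > 112? ✓; start 196 <= 294? ✓ → yes.
red_phase: start 34 > 112? ✗; start 34 <= 294? ✓ → no.
silver_phase: start 266 > 112? ✓; start 266 <= 294? ✓ → yes.
teal_phase: start 19 > 112? ✗; start 19 <= 294? ✓ → no.
violet_phase: start 162 > 112? ✓; start 162 <= 294? ✓ → yes.
Result: gold_phase, silver_phase, violet_phase.

gold_phase, silver_phase, violet_phase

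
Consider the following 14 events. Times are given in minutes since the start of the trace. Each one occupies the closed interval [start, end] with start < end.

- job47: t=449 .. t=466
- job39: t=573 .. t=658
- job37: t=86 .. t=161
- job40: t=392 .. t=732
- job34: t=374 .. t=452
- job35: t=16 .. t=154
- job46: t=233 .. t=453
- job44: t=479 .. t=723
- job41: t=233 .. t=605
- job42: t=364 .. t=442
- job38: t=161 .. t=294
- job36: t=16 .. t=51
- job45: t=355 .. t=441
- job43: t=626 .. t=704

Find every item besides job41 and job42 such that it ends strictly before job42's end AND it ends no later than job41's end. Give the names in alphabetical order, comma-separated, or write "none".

Conditions: its end is strictly before job42's end (X.end < t=442) AND its end is no later than job41's end (X.end <= t=605).
job34: end t=452 < t=442? ✗; end t=452 <= t=605? ✓ → no.
job35: end t=154 < t=442? ✓; end t=154 <= t=605? ✓ → yes.
job36: end t=51 < t=442? ✓; end t=51 <= t=605? ✓ → yes.
job37: end t=161 < t=442? ✓; end t=161 <= t=605? ✓ → yes.
job38: end t=294 < t=442? ✓; end t=294 <= t=605? ✓ → yes.
job39: end t=658 < t=442? ✗; end t=658 <= t=605? ✗ → no.
job40: end t=732 < t=442? ✗; end t=732 <= t=605? ✗ → no.
job43: end t=704 < t=442? ✗; end t=704 <= t=605? ✗ → no.
job44: end t=723 < t=442? ✗; end t=723 <= t=605? ✗ → no.
job45: end t=441 < t=442? ✓; end t=441 <= t=605? ✓ → yes.
job46: end t=453 < t=442? ✗; end t=453 <= t=605? ✓ → no.
job47: end t=466 < t=442? ✗; end t=466 <= t=605? ✓ → no.
Result: job35, job36, job37, job38, job45.

job35, job36, job37, job38, job45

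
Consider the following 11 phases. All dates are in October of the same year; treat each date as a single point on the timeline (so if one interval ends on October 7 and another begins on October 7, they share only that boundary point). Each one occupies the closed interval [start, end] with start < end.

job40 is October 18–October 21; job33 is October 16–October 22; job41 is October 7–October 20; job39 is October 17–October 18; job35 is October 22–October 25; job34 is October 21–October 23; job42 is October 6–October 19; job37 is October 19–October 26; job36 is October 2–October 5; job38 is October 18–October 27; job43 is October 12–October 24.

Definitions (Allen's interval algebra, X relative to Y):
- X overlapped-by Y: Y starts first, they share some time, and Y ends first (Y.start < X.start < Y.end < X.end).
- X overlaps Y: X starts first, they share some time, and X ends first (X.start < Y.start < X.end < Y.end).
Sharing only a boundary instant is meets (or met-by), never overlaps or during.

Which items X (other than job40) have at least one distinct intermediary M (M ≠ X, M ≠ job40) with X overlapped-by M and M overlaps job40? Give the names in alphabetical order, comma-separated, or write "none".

job33, job37, job38, job41, job43

Target job40 = [October 18, October 21].
Intermediaries M with M overlaps job40: job41, job42.
Via job41 — items with X overlapped-by job41: job33, job37, job38, job43.
Via job42 — items with X overlapped-by job42: job33, job38, job41, job43.
Union: job33, job37, job38, job41, job43.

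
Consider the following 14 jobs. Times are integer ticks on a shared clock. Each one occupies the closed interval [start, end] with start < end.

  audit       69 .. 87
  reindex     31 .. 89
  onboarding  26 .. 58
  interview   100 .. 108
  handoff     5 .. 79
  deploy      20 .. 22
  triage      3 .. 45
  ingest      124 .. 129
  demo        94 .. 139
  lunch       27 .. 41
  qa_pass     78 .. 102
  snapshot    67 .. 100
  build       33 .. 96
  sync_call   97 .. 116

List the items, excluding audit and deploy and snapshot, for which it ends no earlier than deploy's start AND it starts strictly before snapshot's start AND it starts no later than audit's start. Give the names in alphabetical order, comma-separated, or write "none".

build, handoff, lunch, onboarding, reindex, triage

Conditions: its end is no earlier than deploy's start (X.end >= 20) AND its start is strictly before snapshot's start (X.start < 67) AND its start is no later than audit's start (X.start <= 69).
build: end 96 >= 20? ✓; start 33 < 67? ✓; start 33 <= 69? ✓ → yes.
demo: end 139 >= 20? ✓; start 94 < 67? ✗; start 94 <= 69? ✗ → no.
handoff: end 79 >= 20? ✓; start 5 < 67? ✓; start 5 <= 69? ✓ → yes.
ingest: end 129 >= 20? ✓; start 124 < 67? ✗; start 124 <= 69? ✗ → no.
interview: end 108 >= 20? ✓; start 100 < 67? ✗; start 100 <= 69? ✗ → no.
lunch: end 41 >= 20? ✓; start 27 < 67? ✓; start 27 <= 69? ✓ → yes.
onboarding: end 58 >= 20? ✓; start 26 < 67? ✓; start 26 <= 69? ✓ → yes.
qa_pass: end 102 >= 20? ✓; start 78 < 67? ✗; start 78 <= 69? ✗ → no.
reindex: end 89 >= 20? ✓; start 31 < 67? ✓; start 31 <= 69? ✓ → yes.
sync_call: end 116 >= 20? ✓; start 97 < 67? ✗; start 97 <= 69? ✗ → no.
triage: end 45 >= 20? ✓; start 3 < 67? ✓; start 3 <= 69? ✓ → yes.
Result: build, handoff, lunch, onboarding, reindex, triage.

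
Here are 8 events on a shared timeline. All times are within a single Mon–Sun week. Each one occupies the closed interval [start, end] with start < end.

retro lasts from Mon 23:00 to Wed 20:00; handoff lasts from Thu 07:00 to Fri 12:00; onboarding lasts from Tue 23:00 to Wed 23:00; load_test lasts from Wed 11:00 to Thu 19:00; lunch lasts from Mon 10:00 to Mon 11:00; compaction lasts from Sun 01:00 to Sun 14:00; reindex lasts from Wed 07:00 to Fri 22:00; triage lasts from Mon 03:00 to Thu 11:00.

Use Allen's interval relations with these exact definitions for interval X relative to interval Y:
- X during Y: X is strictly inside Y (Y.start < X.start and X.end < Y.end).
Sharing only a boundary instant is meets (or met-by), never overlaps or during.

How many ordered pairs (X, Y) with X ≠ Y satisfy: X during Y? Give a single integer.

5

Checking all 56 ordered pairs for relation 'during'; matching pairs in alphabetical order:
(handoff, reindex): handoff during reindex ✓
(load_test, reindex): load_test during reindex ✓
(lunch, triage): lunch during triage ✓
(onboarding, triage): onboarding during triage ✓
(retro, triage): retro during triage ✓
Count: 5.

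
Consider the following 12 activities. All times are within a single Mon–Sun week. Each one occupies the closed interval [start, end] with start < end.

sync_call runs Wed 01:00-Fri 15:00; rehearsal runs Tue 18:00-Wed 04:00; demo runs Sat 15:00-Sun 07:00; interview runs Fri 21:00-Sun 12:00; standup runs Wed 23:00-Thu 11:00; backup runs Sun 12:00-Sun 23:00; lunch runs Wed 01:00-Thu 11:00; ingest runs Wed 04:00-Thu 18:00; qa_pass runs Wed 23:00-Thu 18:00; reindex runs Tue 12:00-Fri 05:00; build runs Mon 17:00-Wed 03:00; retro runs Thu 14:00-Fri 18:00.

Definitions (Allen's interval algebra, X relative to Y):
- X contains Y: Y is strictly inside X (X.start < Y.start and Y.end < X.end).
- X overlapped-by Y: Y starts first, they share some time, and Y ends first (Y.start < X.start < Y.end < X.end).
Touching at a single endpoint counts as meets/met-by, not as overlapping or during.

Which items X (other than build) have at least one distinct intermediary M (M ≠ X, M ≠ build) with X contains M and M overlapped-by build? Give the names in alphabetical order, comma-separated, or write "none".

Target build = [Mon 17:00, Wed 03:00].
Intermediaries M with M overlapped-by build: lunch, rehearsal, reindex, sync_call.
Via lunch — items with X contains lunch: reindex.
Via rehearsal — items with X contains rehearsal: reindex.
Via reindex — items with X contains reindex: none.
Via sync_call — items with X contains sync_call: none.
Union: reindex.

reindex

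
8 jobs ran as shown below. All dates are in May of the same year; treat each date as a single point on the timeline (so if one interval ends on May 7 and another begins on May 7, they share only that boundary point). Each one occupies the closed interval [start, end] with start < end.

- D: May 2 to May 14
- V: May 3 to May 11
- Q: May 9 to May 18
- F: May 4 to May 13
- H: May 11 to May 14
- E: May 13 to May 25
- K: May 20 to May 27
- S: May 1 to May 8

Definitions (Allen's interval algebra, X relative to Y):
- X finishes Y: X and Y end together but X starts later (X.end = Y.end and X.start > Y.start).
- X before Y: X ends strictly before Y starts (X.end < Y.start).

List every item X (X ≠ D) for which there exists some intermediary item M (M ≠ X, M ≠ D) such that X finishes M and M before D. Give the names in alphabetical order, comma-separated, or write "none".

none

Target D = [May 2, May 14].
Intermediaries M with M before D: none.
Union: none.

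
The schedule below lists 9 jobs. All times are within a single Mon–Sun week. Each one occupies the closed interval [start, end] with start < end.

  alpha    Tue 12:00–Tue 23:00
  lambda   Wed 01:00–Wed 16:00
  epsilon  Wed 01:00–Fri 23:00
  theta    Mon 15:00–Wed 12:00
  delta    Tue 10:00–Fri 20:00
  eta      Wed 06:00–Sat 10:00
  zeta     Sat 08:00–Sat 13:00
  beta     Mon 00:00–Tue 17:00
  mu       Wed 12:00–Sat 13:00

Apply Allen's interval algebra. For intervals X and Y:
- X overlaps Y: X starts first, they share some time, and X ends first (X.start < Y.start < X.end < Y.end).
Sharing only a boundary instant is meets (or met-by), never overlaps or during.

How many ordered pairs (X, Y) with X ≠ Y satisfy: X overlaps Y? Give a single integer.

Checking all 72 ordered pairs for relation 'overlaps'; matching pairs in alphabetical order:
(beta, alpha): beta overlaps alpha ✓
(beta, delta): beta overlaps delta ✓
(beta, theta): beta overlaps theta ✓
(delta, epsilon): delta overlaps epsilon ✓
(delta, eta): delta overlaps eta ✓
(delta, mu): delta overlaps mu ✓
(epsilon, eta): epsilon overlaps eta ✓
(epsilon, mu): epsilon overlaps mu ✓
(eta, mu): eta overlaps mu ✓
(eta, zeta): eta overlaps zeta ✓
(lambda, eta): lambda overlaps eta ✓
(lambda, mu): lambda overlaps mu ✓
(theta, delta): theta overlaps delta ✓
(theta, epsilon): theta overlaps epsilon ✓
(theta, eta): theta overlaps eta ✓
(theta, lambda): theta overlaps lambda ✓
Count: 16.

16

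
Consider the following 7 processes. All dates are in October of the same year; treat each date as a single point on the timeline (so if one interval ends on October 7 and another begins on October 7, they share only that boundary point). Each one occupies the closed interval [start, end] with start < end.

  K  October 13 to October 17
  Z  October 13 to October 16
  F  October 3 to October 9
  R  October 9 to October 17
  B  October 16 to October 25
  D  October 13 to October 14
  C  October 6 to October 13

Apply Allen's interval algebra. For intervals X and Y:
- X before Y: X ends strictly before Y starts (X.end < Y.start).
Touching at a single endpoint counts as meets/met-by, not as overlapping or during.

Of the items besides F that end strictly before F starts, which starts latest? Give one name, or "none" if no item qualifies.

none

Target F = [October 3, October 9].
B [October 16, October 25] → after → excluded.
C [October 6, October 13] → overlapped-by → excluded.
D [October 13, October 14] → after → excluded.
K [October 13, October 17] → after → excluded.
R [October 9, October 17] → met-by → excluded.
Z [October 13, October 16] → after → excluded.
No candidates → none.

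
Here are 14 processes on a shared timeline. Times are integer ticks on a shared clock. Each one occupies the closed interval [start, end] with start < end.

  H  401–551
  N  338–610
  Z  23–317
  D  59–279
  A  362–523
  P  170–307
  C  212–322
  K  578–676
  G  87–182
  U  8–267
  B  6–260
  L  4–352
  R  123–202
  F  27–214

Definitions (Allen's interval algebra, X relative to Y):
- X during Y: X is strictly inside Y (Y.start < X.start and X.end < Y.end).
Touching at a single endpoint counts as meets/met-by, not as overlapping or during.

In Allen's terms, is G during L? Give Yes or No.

Yes

G = [87, 182], L = [4, 352].
Actual relation of G to L: during.
Asked whether 'during' holds → Yes.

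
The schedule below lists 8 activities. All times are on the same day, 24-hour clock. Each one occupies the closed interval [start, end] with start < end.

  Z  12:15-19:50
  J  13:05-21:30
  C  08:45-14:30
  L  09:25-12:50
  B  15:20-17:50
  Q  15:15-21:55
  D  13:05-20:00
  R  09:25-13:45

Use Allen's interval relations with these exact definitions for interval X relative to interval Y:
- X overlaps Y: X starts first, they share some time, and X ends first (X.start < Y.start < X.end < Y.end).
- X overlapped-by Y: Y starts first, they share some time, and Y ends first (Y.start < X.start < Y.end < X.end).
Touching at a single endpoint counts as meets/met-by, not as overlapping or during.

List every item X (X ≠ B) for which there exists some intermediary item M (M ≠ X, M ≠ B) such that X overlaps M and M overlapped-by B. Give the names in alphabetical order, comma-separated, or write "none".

none

Target B = [15:20, 17:50].
Intermediaries M with M overlapped-by B: none.
Union: none.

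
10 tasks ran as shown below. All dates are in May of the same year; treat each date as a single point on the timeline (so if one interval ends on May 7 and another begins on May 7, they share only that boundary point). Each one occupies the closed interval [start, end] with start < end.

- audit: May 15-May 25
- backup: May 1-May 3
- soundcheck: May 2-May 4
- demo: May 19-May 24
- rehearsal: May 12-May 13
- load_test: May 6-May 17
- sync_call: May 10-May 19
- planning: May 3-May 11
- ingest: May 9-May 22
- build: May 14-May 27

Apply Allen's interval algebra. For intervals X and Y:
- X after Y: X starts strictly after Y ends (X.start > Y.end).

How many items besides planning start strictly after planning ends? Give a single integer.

4

Target planning = [May 3, May 11].
audit [May 15, May 25] → after → counts.
backup [May 1, May 3] → meets → no.
build [May 14, May 27] → after → counts.
demo [May 19, May 24] → after → counts.
ingest [May 9, May 22] → overlapped-by → no.
load_test [May 6, May 17] → overlapped-by → no.
rehearsal [May 12, May 13] → after → counts.
soundcheck [May 2, May 4] → overlaps → no.
sync_call [May 10, May 19] → overlapped-by → no.
Total: 4.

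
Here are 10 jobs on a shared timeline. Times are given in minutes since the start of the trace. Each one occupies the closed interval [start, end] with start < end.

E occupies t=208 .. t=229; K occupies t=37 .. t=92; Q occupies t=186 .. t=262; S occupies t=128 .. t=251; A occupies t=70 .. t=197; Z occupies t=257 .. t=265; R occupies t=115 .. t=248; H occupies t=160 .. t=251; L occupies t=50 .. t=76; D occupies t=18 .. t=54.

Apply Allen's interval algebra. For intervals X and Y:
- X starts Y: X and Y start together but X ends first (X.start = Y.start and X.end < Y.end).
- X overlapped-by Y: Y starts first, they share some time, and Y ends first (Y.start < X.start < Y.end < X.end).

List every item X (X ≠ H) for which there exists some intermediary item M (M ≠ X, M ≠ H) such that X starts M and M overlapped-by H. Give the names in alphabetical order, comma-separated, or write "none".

Target H = [t=160, t=251].
Intermediaries M with M overlapped-by H: Q.
Via Q — items with X starts Q: none.
Union: none.

none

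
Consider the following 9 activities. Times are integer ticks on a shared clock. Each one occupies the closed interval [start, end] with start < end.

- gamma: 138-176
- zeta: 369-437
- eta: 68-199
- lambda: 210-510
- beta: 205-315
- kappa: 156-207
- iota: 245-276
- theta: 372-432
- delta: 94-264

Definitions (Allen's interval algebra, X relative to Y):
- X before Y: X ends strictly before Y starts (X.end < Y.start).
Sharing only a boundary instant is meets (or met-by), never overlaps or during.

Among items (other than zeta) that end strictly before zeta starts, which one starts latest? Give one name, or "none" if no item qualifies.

Target zeta = [369, 437].
beta [205, 315] → before → candidate.
delta [94, 264] → before → candidate.
eta [68, 199] → before → candidate.
gamma [138, 176] → before → candidate.
iota [245, 276] → before → candidate.
kappa [156, 207] → before → candidate.
lambda [210, 510] → contains → excluded.
theta [372, 432] → during → excluded.
Among candidates, latest start is 245 → iota.

iota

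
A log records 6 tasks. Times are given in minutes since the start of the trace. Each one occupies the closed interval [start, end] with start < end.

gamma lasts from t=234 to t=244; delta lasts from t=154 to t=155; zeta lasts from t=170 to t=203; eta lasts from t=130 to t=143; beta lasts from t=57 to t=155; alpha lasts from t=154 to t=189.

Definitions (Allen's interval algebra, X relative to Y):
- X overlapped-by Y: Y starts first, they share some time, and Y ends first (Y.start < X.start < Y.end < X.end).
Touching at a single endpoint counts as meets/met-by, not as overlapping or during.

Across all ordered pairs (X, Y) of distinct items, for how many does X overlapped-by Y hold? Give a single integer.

Checking all 30 ordered pairs for relation 'overlapped-by'; matching pairs in alphabetical order:
(alpha, beta): alpha overlapped-by beta ✓
(zeta, alpha): zeta overlapped-by alpha ✓
Count: 2.

2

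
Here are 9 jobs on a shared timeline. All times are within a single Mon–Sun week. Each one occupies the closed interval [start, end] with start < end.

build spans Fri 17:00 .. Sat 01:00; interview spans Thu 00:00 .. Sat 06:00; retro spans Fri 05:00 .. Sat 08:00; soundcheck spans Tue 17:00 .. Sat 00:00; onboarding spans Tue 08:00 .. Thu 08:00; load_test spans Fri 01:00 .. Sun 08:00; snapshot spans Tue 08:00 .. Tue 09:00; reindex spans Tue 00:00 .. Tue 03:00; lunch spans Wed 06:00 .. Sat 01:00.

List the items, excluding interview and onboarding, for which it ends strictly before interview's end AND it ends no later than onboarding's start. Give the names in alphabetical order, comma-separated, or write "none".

reindex

Conditions: its end is strictly before interview's end (X.end < Sat 06:00) AND its end is no later than onboarding's start (X.end <= Tue 08:00).
build: end Sat 01:00 < Sat 06:00? ✓; end Sat 01:00 <= Tue 08:00? ✗ → no.
load_test: end Sun 08:00 < Sat 06:00? ✗; end Sun 08:00 <= Tue 08:00? ✗ → no.
lunch: end Sat 01:00 < Sat 06:00? ✓; end Sat 01:00 <= Tue 08:00? ✗ → no.
reindex: end Tue 03:00 < Sat 06:00? ✓; end Tue 03:00 <= Tue 08:00? ✓ → yes.
retro: end Sat 08:00 < Sat 06:00? ✗; end Sat 08:00 <= Tue 08:00? ✗ → no.
snapshot: end Tue 09:00 < Sat 06:00? ✓; end Tue 09:00 <= Tue 08:00? ✗ → no.
soundcheck: end Sat 00:00 < Sat 06:00? ✓; end Sat 00:00 <= Tue 08:00? ✗ → no.
Result: reindex.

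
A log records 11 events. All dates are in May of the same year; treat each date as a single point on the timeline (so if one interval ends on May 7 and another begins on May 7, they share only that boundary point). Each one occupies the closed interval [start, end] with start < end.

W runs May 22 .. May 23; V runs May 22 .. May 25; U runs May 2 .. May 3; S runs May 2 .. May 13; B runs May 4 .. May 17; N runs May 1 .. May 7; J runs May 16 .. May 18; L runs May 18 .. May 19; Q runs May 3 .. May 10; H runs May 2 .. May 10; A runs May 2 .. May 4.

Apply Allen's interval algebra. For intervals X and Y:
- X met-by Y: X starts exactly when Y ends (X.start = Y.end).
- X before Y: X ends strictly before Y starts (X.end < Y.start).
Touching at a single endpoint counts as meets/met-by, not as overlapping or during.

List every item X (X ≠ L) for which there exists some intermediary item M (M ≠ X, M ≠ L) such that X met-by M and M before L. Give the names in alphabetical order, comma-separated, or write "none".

B, Q

Target L = [May 18, May 19].
Intermediaries M with M before L: A, B, H, N, Q, S, U.
Via A — items with X met-by A: B.
Via B — items with X met-by B: none.
Via H — items with X met-by H: none.
Via N — items with X met-by N: none.
Via Q — items with X met-by Q: none.
Via S — items with X met-by S: none.
Via U — items with X met-by U: Q.
Union: B, Q.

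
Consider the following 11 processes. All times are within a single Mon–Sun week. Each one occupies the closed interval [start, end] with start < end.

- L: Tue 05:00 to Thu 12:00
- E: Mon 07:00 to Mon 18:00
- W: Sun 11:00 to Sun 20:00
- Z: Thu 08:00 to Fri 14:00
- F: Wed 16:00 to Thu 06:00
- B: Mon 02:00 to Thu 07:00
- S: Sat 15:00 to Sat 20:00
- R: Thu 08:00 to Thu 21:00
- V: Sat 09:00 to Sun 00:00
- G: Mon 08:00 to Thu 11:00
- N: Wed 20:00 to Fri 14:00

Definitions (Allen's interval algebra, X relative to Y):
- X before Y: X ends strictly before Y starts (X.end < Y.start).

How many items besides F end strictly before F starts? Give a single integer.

1

Target F = [Wed 16:00, Thu 06:00].
B [Mon 02:00, Thu 07:00] → contains → no.
E [Mon 07:00, Mon 18:00] → before → counts.
G [Mon 08:00, Thu 11:00] → contains → no.
L [Tue 05:00, Thu 12:00] → contains → no.
N [Wed 20:00, Fri 14:00] → overlapped-by → no.
R [Thu 08:00, Thu 21:00] → after → no.
S [Sat 15:00, Sat 20:00] → after → no.
V [Sat 09:00, Sun 00:00] → after → no.
W [Sun 11:00, Sun 20:00] → after → no.
Z [Thu 08:00, Fri 14:00] → after → no.
Total: 1.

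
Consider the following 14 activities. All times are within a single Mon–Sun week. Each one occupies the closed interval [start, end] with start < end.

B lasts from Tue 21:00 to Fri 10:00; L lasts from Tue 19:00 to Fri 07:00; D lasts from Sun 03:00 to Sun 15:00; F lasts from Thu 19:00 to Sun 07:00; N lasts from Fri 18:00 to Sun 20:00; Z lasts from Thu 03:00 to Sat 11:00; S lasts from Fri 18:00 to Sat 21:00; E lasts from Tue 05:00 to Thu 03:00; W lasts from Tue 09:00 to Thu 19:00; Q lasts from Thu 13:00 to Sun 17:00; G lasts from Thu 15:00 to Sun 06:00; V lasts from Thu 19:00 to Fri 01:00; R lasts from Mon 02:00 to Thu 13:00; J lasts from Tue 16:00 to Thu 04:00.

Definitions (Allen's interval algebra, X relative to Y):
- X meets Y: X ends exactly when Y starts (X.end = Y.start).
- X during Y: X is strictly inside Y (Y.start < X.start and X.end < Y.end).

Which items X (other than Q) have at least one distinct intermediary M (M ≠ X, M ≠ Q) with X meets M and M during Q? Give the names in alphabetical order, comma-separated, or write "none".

Target Q = [Thu 13:00, Sun 17:00].
Intermediaries M with M during Q: D, F, G, S, V.
Via D — items with X meets D: none.
Via F — items with X meets F: W.
Via G — items with X meets G: none.
Via S — items with X meets S: none.
Via V — items with X meets V: W.
Union: W.

W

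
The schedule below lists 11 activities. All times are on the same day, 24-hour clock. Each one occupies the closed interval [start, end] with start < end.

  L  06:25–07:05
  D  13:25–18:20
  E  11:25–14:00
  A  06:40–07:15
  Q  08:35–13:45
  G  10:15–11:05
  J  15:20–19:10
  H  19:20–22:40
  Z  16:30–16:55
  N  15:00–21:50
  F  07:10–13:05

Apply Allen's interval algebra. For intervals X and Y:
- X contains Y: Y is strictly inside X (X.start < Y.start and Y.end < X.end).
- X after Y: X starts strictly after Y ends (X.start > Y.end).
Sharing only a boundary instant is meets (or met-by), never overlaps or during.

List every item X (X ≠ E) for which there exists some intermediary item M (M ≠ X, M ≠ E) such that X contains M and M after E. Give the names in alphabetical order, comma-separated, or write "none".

Target E = [11:25, 14:00].
Intermediaries M with M after E: H, J, N, Z.
Via H — items with X contains H: none.
Via J — items with X contains J: N.
Via N — items with X contains N: none.
Via Z — items with X contains Z: D, J, N.
Union: D, J, N.

D, J, N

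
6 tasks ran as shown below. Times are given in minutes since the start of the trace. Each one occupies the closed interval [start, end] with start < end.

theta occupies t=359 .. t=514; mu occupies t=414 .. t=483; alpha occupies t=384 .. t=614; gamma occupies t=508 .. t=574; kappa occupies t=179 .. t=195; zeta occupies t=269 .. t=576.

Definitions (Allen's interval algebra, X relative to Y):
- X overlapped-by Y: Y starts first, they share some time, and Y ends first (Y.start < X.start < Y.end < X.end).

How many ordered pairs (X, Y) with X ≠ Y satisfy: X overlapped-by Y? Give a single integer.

Checking all 30 ordered pairs for relation 'overlapped-by'; matching pairs in alphabetical order:
(alpha, theta): alpha overlapped-by theta ✓
(alpha, zeta): alpha overlapped-by zeta ✓
(gamma, theta): gamma overlapped-by theta ✓
Count: 3.

3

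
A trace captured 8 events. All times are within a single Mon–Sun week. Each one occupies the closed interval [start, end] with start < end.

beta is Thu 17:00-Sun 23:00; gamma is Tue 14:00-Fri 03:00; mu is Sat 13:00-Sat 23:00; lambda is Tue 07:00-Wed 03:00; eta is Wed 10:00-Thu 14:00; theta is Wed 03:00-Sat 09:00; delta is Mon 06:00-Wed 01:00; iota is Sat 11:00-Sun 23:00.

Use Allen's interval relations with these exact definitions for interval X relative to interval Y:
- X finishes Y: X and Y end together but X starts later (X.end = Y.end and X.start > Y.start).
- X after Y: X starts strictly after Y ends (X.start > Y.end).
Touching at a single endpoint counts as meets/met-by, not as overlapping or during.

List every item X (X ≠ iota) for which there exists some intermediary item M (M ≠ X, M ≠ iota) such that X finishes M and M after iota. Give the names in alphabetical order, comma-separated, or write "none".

none

Target iota = [Sat 11:00, Sun 23:00].
Intermediaries M with M after iota: none.
Union: none.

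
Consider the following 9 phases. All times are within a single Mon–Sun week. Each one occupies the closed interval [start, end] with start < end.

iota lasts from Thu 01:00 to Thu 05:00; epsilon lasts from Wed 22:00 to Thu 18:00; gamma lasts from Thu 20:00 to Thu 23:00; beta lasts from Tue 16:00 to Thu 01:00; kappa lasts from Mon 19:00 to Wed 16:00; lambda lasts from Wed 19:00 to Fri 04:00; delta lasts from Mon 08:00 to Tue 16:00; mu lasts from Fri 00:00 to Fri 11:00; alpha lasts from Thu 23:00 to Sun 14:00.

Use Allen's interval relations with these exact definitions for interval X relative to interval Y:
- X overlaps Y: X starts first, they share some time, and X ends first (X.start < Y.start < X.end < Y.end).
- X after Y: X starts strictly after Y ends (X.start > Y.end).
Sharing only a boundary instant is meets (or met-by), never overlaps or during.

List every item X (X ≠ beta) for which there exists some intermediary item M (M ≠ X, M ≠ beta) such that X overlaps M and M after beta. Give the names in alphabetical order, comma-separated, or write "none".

Target beta = [Tue 16:00, Thu 01:00].
Intermediaries M with M after beta: alpha, gamma, mu.
Via alpha — items with X overlaps alpha: lambda.
Via gamma — items with X overlaps gamma: none.
Via mu — items with X overlaps mu: lambda.
Union: lambda.

lambda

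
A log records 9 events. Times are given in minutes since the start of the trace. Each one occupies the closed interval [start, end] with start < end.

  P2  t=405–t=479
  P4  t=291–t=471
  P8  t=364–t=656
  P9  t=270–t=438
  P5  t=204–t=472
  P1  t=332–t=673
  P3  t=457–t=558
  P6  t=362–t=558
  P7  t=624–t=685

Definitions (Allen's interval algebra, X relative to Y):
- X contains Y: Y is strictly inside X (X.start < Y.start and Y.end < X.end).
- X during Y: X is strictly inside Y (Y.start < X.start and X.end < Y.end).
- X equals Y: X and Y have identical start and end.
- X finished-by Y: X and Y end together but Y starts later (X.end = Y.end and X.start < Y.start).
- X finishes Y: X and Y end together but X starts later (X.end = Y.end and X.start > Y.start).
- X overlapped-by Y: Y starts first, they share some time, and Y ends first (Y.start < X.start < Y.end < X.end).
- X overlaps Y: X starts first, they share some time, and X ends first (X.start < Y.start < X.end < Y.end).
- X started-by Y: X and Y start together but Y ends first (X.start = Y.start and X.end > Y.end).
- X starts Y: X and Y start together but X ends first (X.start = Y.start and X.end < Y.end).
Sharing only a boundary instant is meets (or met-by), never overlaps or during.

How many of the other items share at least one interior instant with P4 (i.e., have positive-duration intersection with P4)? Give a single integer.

7

Target P4 = [t=291, t=471].
P1 [t=332, t=673] → overlapped-by → counts.
P2 [t=405, t=479] → overlapped-by → counts.
P3 [t=457, t=558] → overlapped-by → counts.
P5 [t=204, t=472] → contains → counts.
P6 [t=362, t=558] → overlapped-by → counts.
P7 [t=624, t=685] → after → no.
P8 [t=364, t=656] → overlapped-by → counts.
P9 [t=270, t=438] → overlaps → counts.
Total: 7.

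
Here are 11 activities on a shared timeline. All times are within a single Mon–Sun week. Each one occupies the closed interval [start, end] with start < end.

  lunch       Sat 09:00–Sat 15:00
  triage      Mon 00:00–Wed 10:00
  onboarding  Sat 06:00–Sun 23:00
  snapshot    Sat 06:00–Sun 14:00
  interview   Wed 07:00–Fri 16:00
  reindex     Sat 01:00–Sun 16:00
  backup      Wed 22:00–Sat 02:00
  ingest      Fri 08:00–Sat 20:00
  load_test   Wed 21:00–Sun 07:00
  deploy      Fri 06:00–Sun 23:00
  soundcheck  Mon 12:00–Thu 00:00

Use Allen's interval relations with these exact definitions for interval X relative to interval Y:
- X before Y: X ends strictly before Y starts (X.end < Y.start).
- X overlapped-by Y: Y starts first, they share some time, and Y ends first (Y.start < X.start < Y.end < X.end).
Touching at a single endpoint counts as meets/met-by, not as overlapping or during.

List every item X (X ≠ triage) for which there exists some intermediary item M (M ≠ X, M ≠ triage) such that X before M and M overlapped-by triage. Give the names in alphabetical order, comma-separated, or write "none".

Target triage = [Mon 00:00, Wed 10:00].
Intermediaries M with M overlapped-by triage: interview, soundcheck.
Via interview — items with X before interview: none.
Via soundcheck — items with X before soundcheck: none.
Union: none.

none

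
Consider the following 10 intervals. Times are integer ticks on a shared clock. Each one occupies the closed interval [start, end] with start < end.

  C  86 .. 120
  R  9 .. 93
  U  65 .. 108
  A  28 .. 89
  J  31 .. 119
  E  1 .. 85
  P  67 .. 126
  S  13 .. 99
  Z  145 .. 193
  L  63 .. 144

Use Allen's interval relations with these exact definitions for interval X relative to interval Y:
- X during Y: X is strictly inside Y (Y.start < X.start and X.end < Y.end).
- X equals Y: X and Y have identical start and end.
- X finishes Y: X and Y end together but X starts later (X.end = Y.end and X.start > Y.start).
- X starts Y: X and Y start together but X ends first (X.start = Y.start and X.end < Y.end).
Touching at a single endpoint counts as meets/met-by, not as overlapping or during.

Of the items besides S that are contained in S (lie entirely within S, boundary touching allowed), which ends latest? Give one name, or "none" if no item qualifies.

A

Target S = [13, 99].
A [28, 89] → during → candidate.
C [86, 120] → overlapped-by → excluded.
E [1, 85] → overlaps → excluded.
J [31, 119] → overlapped-by → excluded.
L [63, 144] → overlapped-by → excluded.
P [67, 126] → overlapped-by → excluded.
R [9, 93] → overlaps → excluded.
U [65, 108] → overlapped-by → excluded.
Z [145, 193] → after → excluded.
Among candidates, latest end is 89 → A.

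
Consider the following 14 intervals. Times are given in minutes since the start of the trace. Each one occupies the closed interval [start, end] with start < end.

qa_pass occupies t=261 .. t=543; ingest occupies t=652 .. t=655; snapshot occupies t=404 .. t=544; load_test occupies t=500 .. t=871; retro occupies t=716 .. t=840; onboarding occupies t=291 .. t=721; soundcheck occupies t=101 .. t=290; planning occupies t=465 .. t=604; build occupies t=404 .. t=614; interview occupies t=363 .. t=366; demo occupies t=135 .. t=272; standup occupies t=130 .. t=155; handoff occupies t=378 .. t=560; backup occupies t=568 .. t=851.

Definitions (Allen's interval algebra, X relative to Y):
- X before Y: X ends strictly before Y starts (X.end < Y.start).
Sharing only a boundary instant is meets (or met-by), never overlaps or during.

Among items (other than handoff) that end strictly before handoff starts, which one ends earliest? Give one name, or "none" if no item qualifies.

Target handoff = [t=378, t=560].
backup [t=568, t=851] → after → excluded.
build [t=404, t=614] → overlapped-by → excluded.
demo [t=135, t=272] → before → candidate.
ingest [t=652, t=655] → after → excluded.
interview [t=363, t=366] → before → candidate.
load_test [t=500, t=871] → overlapped-by → excluded.
onboarding [t=291, t=721] → contains → excluded.
planning [t=465, t=604] → overlapped-by → excluded.
qa_pass [t=261, t=543] → overlaps → excluded.
retro [t=716, t=840] → after → excluded.
snapshot [t=404, t=544] → during → excluded.
soundcheck [t=101, t=290] → before → candidate.
standup [t=130, t=155] → before → candidate.
Among candidates, earliest end is t=155 → standup.

standup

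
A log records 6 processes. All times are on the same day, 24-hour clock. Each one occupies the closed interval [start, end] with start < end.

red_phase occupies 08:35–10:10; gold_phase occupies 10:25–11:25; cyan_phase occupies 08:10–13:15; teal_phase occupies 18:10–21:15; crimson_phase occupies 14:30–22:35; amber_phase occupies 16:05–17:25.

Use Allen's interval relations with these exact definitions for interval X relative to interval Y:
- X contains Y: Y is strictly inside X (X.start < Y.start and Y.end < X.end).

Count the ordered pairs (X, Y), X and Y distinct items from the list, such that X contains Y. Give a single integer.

4

Checking all 30 ordered pairs for relation 'contains'; matching pairs in alphabetical order:
(crimson_phase, amber_phase): crimson_phase contains amber_phase ✓
(crimson_phase, teal_phase): crimson_phase contains teal_phase ✓
(cyan_phase, gold_phase): cyan_phase contains gold_phase ✓
(cyan_phase, red_phase): cyan_phase contains red_phase ✓
Count: 4.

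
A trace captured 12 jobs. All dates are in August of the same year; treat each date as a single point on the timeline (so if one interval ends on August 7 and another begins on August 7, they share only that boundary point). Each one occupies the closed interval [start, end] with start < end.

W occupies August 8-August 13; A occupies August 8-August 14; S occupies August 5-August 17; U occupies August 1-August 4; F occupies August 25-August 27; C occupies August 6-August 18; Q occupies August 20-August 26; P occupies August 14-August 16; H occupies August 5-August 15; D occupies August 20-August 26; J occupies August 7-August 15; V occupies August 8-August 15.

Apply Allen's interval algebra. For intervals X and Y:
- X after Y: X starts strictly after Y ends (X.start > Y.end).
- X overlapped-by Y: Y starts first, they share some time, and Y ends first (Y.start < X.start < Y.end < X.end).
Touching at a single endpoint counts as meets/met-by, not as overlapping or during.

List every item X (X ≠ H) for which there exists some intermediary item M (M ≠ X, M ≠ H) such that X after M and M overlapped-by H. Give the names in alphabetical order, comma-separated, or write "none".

D, F, Q

Target H = [August 5, August 15].
Intermediaries M with M overlapped-by H: C, P.
Via C — items with X after C: D, F, Q.
Via P — items with X after P: D, F, Q.
Union: D, F, Q.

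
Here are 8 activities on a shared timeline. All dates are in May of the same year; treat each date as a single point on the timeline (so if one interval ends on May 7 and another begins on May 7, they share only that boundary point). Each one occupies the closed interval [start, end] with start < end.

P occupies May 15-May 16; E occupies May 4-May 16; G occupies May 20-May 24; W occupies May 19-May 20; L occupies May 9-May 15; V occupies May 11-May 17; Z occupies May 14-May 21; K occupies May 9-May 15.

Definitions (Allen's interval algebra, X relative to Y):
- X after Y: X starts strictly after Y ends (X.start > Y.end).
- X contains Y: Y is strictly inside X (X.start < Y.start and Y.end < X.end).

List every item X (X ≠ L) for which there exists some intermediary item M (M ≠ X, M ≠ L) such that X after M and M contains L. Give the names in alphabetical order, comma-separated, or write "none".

Target L = [May 9, May 15].
Intermediaries M with M contains L: E.
Via E — items with X after E: G, W.
Union: G, W.

G, W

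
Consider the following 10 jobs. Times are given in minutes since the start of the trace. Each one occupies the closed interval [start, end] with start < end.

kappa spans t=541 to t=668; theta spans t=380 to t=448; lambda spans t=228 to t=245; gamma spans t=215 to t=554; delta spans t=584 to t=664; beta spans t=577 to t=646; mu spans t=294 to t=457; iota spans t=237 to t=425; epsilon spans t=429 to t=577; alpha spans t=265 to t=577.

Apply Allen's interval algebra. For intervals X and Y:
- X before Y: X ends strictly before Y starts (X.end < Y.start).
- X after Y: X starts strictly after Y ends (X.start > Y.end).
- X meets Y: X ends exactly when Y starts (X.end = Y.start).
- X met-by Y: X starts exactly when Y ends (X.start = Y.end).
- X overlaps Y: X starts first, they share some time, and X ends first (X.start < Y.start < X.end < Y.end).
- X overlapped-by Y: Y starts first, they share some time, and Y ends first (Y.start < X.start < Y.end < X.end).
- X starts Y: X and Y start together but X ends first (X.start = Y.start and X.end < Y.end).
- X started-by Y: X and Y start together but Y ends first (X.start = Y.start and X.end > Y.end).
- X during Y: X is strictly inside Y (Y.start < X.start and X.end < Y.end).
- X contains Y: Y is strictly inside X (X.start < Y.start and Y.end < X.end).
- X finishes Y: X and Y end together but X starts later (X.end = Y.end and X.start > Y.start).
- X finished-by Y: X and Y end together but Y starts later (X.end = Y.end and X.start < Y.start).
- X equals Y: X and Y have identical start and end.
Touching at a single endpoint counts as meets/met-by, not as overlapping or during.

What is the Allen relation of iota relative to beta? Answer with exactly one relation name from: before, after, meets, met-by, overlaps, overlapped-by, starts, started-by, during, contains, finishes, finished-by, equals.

before

iota = [t=237, t=425]; beta = [t=577, t=646].
Compare endpoints: iota.start < beta.start, iota.start < beta.end, iota.end < beta.start, iota.end < beta.end.
That pattern is 'before'.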